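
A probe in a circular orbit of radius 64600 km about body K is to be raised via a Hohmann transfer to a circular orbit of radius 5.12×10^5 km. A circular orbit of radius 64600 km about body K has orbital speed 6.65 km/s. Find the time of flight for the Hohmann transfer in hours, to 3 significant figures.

t = 79.9 hours

From the circular-orbit relation v² = μ/r at r = 64600 km: μ = v²r = (6.65)² × 64600 = 2.85677×10^6 km³/s².
Transfer-ellipse semi-major axis a_t = (r₁ + r₂)/2 = (64600 + 5.120×10^5)/2 = 2.883×10^5 km.
Half the transfer-orbit period gives t = π√(a_t³/μ) = 2.877×10^5 s.
Converting: 2.877×10^5 s ÷ 3600 s/hour = 79.9 hours.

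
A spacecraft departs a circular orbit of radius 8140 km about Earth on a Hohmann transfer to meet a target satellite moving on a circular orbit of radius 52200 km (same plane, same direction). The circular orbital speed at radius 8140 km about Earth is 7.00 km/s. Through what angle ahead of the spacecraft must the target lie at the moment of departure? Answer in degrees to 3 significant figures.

From the circular-orbit relation v² = μ/r at r = 8140 km: μ = v²r = (7.00)² × 8140 = 3.98860×10^5 km³/s².
The Hohmann ellipse has a_t = (r₁ + r₂)/2 = 30170 km.
Transfer time t = π√(a_t³/μ) = 26070 s.
Target angular speed ω₂ = √(μ/r₂³) = 5.295×10^-5 rad/s.
Angle swept by the target during transfer: ω₂·t = 1.3804 rad = 79.09°.
The spacecraft traverses 180° on the transfer ellipse, so the target must lead by 180° − 79.09° = 101°.

φ = 101°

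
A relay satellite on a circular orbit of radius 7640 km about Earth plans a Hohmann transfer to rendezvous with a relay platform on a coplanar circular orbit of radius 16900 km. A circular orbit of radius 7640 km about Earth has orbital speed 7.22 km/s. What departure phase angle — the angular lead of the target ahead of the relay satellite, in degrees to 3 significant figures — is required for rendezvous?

φ = 68.6°

From the circular-orbit relation v² = μ/r at r = 7640 km: μ = v²r = (7.22)² × 7640 = 3.98261×10^5 km³/s².
Transfer-ellipse semi-major axis a_t = (r₁ + r₂)/2 = (7640 + 16900)/2 = 12270 km.
The half-period of the transfer ellipse is t = π√(a_t³/μ) = 6766.0 s.
The target's mean motion on its circular orbit is ω₂ = √(μ/r₂³) = 2.8725×10^-4 rad/s.
Angle swept by the target during transfer: ω₂·t = 1.944 rad = 111.4°.
The relay satellite traverses 180° on the transfer ellipse, so the target must lead by 180° − 111.4° = 68.6°.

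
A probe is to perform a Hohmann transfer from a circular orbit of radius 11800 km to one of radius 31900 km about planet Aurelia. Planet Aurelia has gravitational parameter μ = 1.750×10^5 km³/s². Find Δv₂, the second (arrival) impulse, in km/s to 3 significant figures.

Δv₂ = 0.621 km/s

The Hohmann ellipse has a_t = (r₁ + r₂)/2 = 21850 km.
Circular speed at r = 31900 km: v_c = √(μ/r) = 2.342 km/s.
Transfer-orbit speed at the same r (vis-viva, a = a_t): v_t = √[μ(2/r − 1/a_t)] = 1.721 km/s.
Δv₂ = |v_t − v_c| = |1.721 − 2.342| = 0.6210 km/s.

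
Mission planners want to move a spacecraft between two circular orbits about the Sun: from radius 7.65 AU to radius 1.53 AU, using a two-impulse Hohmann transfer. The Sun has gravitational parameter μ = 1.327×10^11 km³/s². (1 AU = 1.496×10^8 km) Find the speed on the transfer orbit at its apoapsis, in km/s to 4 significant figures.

v = 6.217 km/s

In km: r₁ = 7.65 × 1.496×10^8 = 1.14444×10^9 km; r₂ = 1.53 × 1.496×10^8 = 2.28888×10^8 km.
Transfer-ellipse semi-major axis a_t = (r₁ + r₂)/2 = (1.14444×10^9 + 2.28888×10^8)/2 = 6.86664×10^8 km.
The apoapsis of the transfer ellipse is at r = 1.14444×10^9 km.
From the vis-viva equation, v = √[μ(2/r − 1/a_t)] = 6.217 km/s.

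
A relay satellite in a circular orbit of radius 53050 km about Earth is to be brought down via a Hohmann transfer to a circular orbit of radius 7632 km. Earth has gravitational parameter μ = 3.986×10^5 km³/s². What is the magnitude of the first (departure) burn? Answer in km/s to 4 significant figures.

Semi-major axis of the transfer orbit: a_t = (53050 + 7632)/2 = 30341 km.
Circular speed at r = 53050 km: v_c = √(μ/r) = 2.741 km/s.
Vis-viva on the transfer ellipse at r = 53050 km gives v_t = √[μ(2/r − 1/a_t)] = 1.375 km/s.
Δv₁ = |v_t − v_c| = |1.375 − 2.741| = 1.366 km/s.

Δv₁ = 1.366 km/s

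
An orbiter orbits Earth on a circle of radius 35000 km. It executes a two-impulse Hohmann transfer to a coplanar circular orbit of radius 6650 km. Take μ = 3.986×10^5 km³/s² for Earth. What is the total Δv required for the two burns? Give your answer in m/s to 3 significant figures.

Δv = 3760 m/s

The Hohmann ellipse has a_t = (r₁ + r₂)/2 = 20825 km.
Circular speed at r₁: v₁ = √(μ/r₁) = √(3.986×10^5/35000) = 3.374696 km/s.
Transfer-orbit speed at r₁ (vis-viva equation): v_a = √[μ(2/r₁ − 1/a_t)] = 1.907010 km/s.
First burn Δv₁ = |v_a − v₁| = 1.467686 km/s.
Circular speed at r₂: v₂ = √(μ/r₂) = 7.7420830 km/s.
Transfer-orbit speed at r₂: v_p = √[μ(2/r₂ − 1/a_t)] = 10.036894 km/s.
Second burn Δv₂ = |v₂ − v_p| = 2.294811 km/s.
Δv = Δv₁ + Δv₂ = 1.467686 + 2.294811 = 3.762 km/s.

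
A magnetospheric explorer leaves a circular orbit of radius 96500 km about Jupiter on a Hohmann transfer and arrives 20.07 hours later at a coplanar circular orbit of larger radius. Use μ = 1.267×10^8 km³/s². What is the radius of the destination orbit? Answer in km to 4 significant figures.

r₂ = 7.159×10^5 km

Transfer time t = 20.07 hours = 72252 s, and t = π√(a_t³/μ).
So a_t = (μ t²/π²)^(1/3) = (1.267×10^8 × (72252)² / π²)^(1/3) = 4.0619×10^5 km.
Since a_t = (r₁ + r₂)/2, r₂ = 2a_t − r₁ = 2×4.0619×10^5 − 96500 = 7.1588×10^5 km.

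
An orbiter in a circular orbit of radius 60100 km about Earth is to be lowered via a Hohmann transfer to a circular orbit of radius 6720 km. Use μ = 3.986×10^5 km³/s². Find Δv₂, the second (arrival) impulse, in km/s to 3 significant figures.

Semi-major axis of the transfer orbit: a_t = (60100 + 6720)/2 = 33410 km.
On the circular orbit at r = 6720 km, v_c = √(μ/r) = 7.702 km/s.
Vis-viva on the transfer ellipse at r = 6720 km gives v_t = √[μ(2/r − 1/a_t)] = 10.33 km/s.
Δv₂ = |v_t − v_c| = |10.33 − 7.702| = 2.628 km/s.

Δv₂ = 2.63 km/s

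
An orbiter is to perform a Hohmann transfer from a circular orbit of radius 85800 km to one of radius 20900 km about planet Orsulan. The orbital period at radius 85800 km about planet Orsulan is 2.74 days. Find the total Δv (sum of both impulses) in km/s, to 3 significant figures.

From Kepler's third law T² = 4π²r³/μ at r = 85800 km, T = 2.74 days = 2.74 × 86400 s = 2.36736×10^5 s: μ = 4π²r³/T² = 4.44931×10^5 km³/s².
The Hohmann ellipse has a_t = (r₁ + r₂)/2 = 53350 km.
Circular speed at r₁: v₁ = √(μ/r₁) = √(4.44931×10^5/85800) = 2.2772 km/s.
Transfer-orbit speed at r₁ (v² = μ(2/r − 1/a)): v_a = √[μ(2/r₁ − 1/a_t)] = 1.4253 km/s.
First burn Δv₁ = |v_a − v₁| = 0.8519 km/s.
At r₂, v₂ = √(μ/r₂) = 4.614 km/s.
Transfer-orbit speed at r₂: v_p = √[μ(2/r₂ − 1/a_t)] = 5.851 km/s.
Second burn Δv₂ = |v₂ − v_p| = 1.237 km/s.
Δv = Δv₁ + Δv₂ = 0.8519 + 1.237 = 2.089 km/s.

Δv = 2.09 km/s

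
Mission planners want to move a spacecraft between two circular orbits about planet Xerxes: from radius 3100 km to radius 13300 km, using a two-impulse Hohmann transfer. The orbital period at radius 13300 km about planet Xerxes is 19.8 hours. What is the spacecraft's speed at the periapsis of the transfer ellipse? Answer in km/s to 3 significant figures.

From Kepler's third law T² = 4π²r³/μ at r = 13300 km, T = 19.8 hours = 19.8 × 3600 s = 71280 s: μ = 4π²r³/T² = 18280.1 km³/s².
The Hohmann ellipse has a_t = (r₁ + r₂)/2 = 8200 km.
At periapsis, r = 3100 km.
Applying v² = μ(2/r − 1/a_t): v = 3.093 km/s.

v = 3.09 km/s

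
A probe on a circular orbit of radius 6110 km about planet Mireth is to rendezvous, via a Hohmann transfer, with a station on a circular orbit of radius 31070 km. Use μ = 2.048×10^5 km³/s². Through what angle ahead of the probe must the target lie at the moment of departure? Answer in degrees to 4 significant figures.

φ = 96.69°

The Hohmann ellipse has a_t = (r₁ + r₂)/2 = 18590 km.
Transfer time t = π√(a_t³/μ) = 17600 s.
Target angular speed ω₂ = √(μ/r₂³) = 8.263×10^-5 rad/s.
Angle swept by the target during transfer: ω₂·t = 1.454 rad = 83.31°.
Arrival is 180° from departure on the ellipse, so φ = 180° − 83.31° = 96.69°.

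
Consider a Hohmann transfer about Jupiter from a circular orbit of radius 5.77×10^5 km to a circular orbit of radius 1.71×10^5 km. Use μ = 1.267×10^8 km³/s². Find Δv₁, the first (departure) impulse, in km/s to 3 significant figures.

Semi-major axis of the transfer orbit: a_t = (5.770×10^5 + 1.710×10^5)/2 = 3.740×10^5 km.
Circular speed at r = 5.770×10^5 km: v_c = √(μ/r) = 14.818 km/s.
Transfer-orbit speed at the same r (vis-viva, a = a_t): v_t = √[μ(2/r − 1/a_t)] = 10.020 km/s.
Δv₁ = |v_t − v_c| = |10.020 − 14.818| = 4.798 km/s.

Δv₁ = 4.80 km/s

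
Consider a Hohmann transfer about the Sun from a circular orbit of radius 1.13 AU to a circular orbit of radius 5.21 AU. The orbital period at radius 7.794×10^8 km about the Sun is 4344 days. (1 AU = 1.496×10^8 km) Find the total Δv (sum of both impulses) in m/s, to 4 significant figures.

Δv = 13160 m/s

From Kepler's third law T² = 4π²r³/μ at r = 7.794×10^8 km, T = 4344 days = 4344 × 86400 s = 3.753216×10^8 s: μ = 4π²r³/T² = 1.32689×10^11 km³/s².
In km: r₁ = 1.13 × 1.496×10^8 = 1.69048×10^8 km; r₂ = 5.21 × 1.496×10^8 = 7.79416×10^8 km.
The Hohmann ellipse has a_t = (r₁ + r₂)/2 = 4.74232×10^8 km.
At r₁ the circular-orbit speed is v₁ = √(μ/r₁) = 28.016 km/s.
On the transfer ellipse at r₁, vis-viva equation gives v_p = √[μ(2/r₁ − 1/a_t)] = 35.917 km/s.
First burn Δv₁ = |v_p − v₁| = 7.901 km/s.
At r₂, v₂ = √(μ/r₂) = 13.048 km/s.
Transfer-orbit speed at r₂: v_a = √[μ(2/r₂ − 1/a_t)] = 7.7901 km/s.
Second burn Δv₂ = |v₂ − v_a| = 5.258 km/s.
Δv = Δv₁ + Δv₂ = 7.901 + 5.258 = 13.16 km/s.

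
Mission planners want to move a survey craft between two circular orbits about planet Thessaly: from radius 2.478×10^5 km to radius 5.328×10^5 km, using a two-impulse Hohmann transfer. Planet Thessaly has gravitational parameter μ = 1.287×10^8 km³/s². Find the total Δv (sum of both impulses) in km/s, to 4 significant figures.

Transfer-ellipse semi-major axis a_t = (r₁ + r₂)/2 = (2.478×10^5 + 5.328×10^5)/2 = 3.903×10^5 km.
At r₁ the circular-orbit speed is v₁ = √(μ/r₁) = 22.790 km/s.
On the transfer ellipse at r₁, v² = μ(2/r − 1/a) gives v_p = √[μ(2/r₁ − 1/a_t)] = 26.627 km/s.
First burn Δv₁ = |v_p − v₁| = 3.837 km/s.
Circular speed at r₂: v₂ = √(μ/r₂) = 15.542 km/s.
Transfer-orbit speed at r₂: v_a = √[μ(2/r₂ − 1/a_t)] = 12.384 km/s.
Second burn Δv₂ = |v₂ − v_a| = 3.158 km/s.
Δv = Δv₁ + Δv₂ = 3.837 + 3.158 = 6.995 km/s.

Δv = 6.995 km/s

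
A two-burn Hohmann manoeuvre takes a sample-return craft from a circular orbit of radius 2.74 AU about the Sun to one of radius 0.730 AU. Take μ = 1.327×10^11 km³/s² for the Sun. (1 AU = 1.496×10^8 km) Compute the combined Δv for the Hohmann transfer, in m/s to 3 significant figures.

Δv = 15300 m/s

In km: r₁ = 2.74 × 1.496×10^8 = 4.09904×10^8 km; r₂ = 0.730 × 1.496×10^8 = 1.09208×10^8 km.
The Hohmann ellipse has a_t = (r₁ + r₂)/2 = 2.59556×10^8 km.
Circular speed at r₁: v₁ = √(μ/r₁) = √(1.327×10^11/4.09904×10^8) = 17.993 km/s.
Transfer-orbit speed at r₁ (vis-viva equation): v_a = √[μ(2/r₁ − 1/a_t)] = 11.671 km/s.
First burn Δv₁ = |v_a − v₁| = 6.322 km/s.
Circular speed at r₂: v₂ = √(μ/r₂) = 34.858 km/s.
Transfer-orbit speed at r₂: v_p = √[μ(2/r₂ − 1/a_t)] = 43.806 km/s.
Second burn Δv₂ = |v₂ − v_p| = 8.948 km/s.
Δv = Δv₁ + Δv₂ = 6.322 + 8.948 = 15.27 km/s.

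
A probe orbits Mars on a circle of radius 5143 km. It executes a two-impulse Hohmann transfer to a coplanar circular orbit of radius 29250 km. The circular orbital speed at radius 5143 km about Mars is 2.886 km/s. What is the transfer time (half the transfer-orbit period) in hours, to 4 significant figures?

t = 9.508 hours

From the circular-orbit relation v² = μ/r at r = 5143 km: μ = v²r = (2.886)² × 5143 = 42836.0 km³/s².
Semi-major axis of the transfer orbit: a_t = (5143 + 29250)/2 = 17196.5 km.
Transfer time t = π√(a_t³/μ) = π√((17196.5)³ / 42836.0) = 34230 s.
Converting: 34230 s ÷ 3600 s/hour = 9.508 hours.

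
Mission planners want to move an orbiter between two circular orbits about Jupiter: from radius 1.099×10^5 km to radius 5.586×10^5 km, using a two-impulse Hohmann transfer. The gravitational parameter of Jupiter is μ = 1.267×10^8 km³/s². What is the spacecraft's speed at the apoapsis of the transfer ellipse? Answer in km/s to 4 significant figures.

The Hohmann ellipse has a_t = (r₁ + r₂)/2 = 3.3425×10^5 km.
The apoapsis of the transfer ellipse is at r = 5.586×10^5 km.
From the vis-viva equation, v = √[μ(2/r − 1/a_t)] = 8.636 km/s.

v = 8.636 km/s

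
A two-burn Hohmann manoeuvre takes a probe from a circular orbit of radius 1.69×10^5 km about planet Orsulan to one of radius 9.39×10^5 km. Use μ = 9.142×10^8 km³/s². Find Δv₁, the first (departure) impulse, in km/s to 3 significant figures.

Δv₁ = 22.2 km/s

Transfer-ellipse semi-major axis a_t = (r₁ + r₂)/2 = (1.690×10^5 + 9.390×10^5)/2 = 5.540×10^5 km.
Circular speed at r = 1.690×10^5 km: v_c = √(μ/r) = 73.55 km/s.
Transfer-orbit speed at the same r (vis-viva, a = a_t): v_t = √[μ(2/r − 1/a_t)] = 95.75 km/s.
Δv₁ = |v_t − v_c| = |95.75 − 73.55| = 22.20 km/s.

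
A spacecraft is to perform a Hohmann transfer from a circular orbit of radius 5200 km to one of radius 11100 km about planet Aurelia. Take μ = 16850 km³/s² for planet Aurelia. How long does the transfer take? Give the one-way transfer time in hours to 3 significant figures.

The Hohmann ellipse has a_t = (r₁ + r₂)/2 = 8150 km.
Transfer time t = π√(a_t³/μ) = π√((8150)³ / 16850) = 17810 s.
Converting: 17810 s ÷ 3600 s/hour = 4.95 hours.

t = 4.95 hours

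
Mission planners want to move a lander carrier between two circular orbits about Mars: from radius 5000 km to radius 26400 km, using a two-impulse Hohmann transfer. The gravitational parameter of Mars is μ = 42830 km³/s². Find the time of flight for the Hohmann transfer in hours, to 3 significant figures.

Semi-major axis of the transfer orbit: a_t = (5000 + 26400)/2 = 15700 km.
Half the transfer-orbit period gives t = π√(a_t³/μ) = 29862.4 s.
Converting: 29862.4 s ÷ 3600 s/hour = 8.30 hours.

t = 8.30 hours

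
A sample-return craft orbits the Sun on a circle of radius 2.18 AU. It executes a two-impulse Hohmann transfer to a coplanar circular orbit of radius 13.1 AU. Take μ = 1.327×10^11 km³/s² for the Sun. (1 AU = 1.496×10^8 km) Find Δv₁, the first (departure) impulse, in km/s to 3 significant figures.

Δv₁ = 6.24 km/s

In km: r₁ = 2.18 × 1.496×10^8 = 3.26128×10^8 km; r₂ = 13.1 × 1.496×10^8 = 1.95976×10^9 km.
Semi-major axis of the transfer orbit: a_t = (3.26128×10^8 + 1.95976×10^9)/2 = 1.142944×10^9 km.
On the circular orbit at r = 3.26128×10^8 km, v_c = √(μ/r) = 20.172 km/s.
Vis-viva on the transfer ellipse at r = 3.26128×10^8 km gives v_t = √[μ(2/r − 1/a_t)] = 26.414 km/s.
Δv₁ = |v_t − v_c| = |26.414 − 20.172| = 6.242 km/s.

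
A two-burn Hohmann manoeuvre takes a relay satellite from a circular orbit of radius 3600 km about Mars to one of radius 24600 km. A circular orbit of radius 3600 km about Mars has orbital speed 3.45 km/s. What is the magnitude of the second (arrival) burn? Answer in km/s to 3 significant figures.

From the circular-orbit relation v² = μ/r at r = 3600 km: μ = v²r = (3.45)² × 3600 = 42849.0 km³/s².
Transfer-ellipse semi-major axis a_t = (r₁ + r₂)/2 = (3600 + 24600)/2 = 14100 km.
On the circular orbit at r = 24600 km, v_c = √(μ/r) = 1.3198 km/s.
Transfer-orbit speed at the same r (vis-viva, a = a_t): v_t = √[μ(2/r − 1/a_t)] = 0.66688 km/s.
Δv₂ = |v_t − v_c| = |0.66688 − 1.3198| = 0.6529 km/s.

Δv₂ = 0.653 km/s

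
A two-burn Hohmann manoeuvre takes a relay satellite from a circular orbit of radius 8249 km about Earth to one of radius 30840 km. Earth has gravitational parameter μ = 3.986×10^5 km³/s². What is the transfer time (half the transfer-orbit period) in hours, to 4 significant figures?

Semi-major axis of the transfer orbit: a_t = (8249 + 30840)/2 = 19544.5 km.
Half the transfer-orbit period gives t = π√(a_t³/μ) = 13596 s.
Converting: 13596 s ÷ 3600 s/hour = 3.777 hours.

t = 3.777 hours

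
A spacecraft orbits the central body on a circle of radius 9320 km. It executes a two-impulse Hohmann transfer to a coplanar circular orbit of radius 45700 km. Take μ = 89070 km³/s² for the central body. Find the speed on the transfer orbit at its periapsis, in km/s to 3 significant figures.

v = 3.98 km/s

Semi-major axis of the transfer orbit: a_t = (9320 + 45700)/2 = 27510 km.
At periapsis, r = 9320 km.
Applying v² = μ(2/r − 1/a_t): v = 3.984 km/s.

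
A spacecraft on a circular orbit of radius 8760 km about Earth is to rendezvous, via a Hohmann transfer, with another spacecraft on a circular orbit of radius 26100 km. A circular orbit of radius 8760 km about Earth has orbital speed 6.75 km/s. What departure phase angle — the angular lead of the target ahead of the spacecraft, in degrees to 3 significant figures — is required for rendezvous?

φ = 81.8°

From the circular-orbit relation v² = μ/r at r = 8760 km: μ = v²r = (6.75)² × 8760 = 3.99128×10^5 km³/s².
The Hohmann ellipse has a_t = (r₁ + r₂)/2 = 17430 km.
The half-period of the transfer ellipse is t = π√(a_t³/μ) = 11443 s.
The target's mean motion on its circular orbit is ω₂ = √(μ/r₂³) = 1.4983×10^-4 rad/s.
Angle swept by the target during transfer: ω₂·t = 1.7145 rad = 98.23°.
Arrival is 180° from departure on the ellipse, so φ = 180° − 98.23° = 81.8°.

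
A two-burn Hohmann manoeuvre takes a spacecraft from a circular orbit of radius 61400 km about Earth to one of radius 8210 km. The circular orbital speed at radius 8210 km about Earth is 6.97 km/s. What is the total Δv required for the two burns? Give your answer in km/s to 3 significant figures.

From the circular-orbit relation v² = μ/r at r = 8210 km: μ = v²r = (6.97)² × 8210 = 3.98849×10^5 km³/s².
Semi-major axis of the transfer orbit: a_t = (61400 + 8210)/2 = 34805 km.
Circular speed at r₁: v₁ = √(μ/r₁) = √(3.98849×10^5/61400) = 2.54871 km/s.
On the transfer ellipse at r₁, v² = μ(2/r − 1/a) gives v_a = √[μ(2/r₁ − 1/a_t)] = 1.23786 km/s.
First burn Δv₁ = |v_a − v₁| = 1.31085 km/s.
Circular speed at r₂: v₂ = √(μ/r₂) = 6.97000 km/s.
Transfer-orbit speed at r₂: v_p = √[μ(2/r₂ − 1/a_t)] = 9.25755 km/s.
Second burn Δv₂ = |v₂ − v_p| = 2.28755 km/s.
Total Δv = Δv₁ + Δv₂ = 3.598 km/s.

Δv = 3.60 km/s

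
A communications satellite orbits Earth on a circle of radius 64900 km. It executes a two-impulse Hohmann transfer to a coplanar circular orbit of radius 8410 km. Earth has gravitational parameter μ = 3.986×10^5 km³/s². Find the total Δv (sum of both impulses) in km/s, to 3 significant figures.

Δv = 3.57 km/s

The Hohmann ellipse has a_t = (r₁ + r₂)/2 = 36655 km.
Circular speed at r₁: v₁ = √(μ/r₁) = √(3.986×10^5/64900) = 2.478 km/s.
Transfer-orbit speed at r₁ (vis-viva equation): v_a = √[μ(2/r₁ − 1/a_t)] = 1.187 km/s.
First burn Δv₁ = |v_a − v₁| = 1.291 km/s.
At r₂, v₂ = √(μ/r₂) = 6.8845 km/s.
Transfer-orbit speed at r₂: v_p = √[μ(2/r₂ − 1/a_t)] = 9.1607 km/s.
Second burn Δv₂ = |v₂ − v_p| = 2.276 km/s.
Total Δv = Δv₁ + Δv₂ = 3.567 km/s.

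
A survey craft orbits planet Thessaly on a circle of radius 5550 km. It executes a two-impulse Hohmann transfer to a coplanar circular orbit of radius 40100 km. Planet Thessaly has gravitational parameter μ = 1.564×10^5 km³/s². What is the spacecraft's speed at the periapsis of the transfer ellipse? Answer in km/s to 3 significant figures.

v = 7.04 km/s

Transfer-ellipse semi-major axis a_t = (r₁ + r₂)/2 = (5550 + 40100)/2 = 22825 km.
At periapsis, r = 5550 km.
Applying v² = μ(2/r − 1/a_t): v = 7.036 km/s.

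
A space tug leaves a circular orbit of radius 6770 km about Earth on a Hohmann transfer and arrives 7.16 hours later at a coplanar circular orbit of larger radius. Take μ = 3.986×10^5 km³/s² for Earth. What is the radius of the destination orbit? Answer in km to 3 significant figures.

Transfer time t = 7.16 hours = 25776 s, and t = π√(a_t³/μ).
So a_t = (μ t²/π²)^(1/3) = (3.986×10^5 × (25776)² / π²)^(1/3) = 29938 km.
Since a_t = (r₁ + r₂)/2, r₂ = 2a_t − r₁ = 2×29938 − 6770 = 53106 km.

r₂ = 53100 km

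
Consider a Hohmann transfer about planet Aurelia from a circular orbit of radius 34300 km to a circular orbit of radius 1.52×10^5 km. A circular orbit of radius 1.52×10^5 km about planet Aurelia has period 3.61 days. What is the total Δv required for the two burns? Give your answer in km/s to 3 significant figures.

From Kepler's third law T² = 4π²r³/μ at r = 1.52×10^5 km, T = 3.61 days = 3.61 × 86400 s = 3.11904×10^5 s: μ = 4π²r³/T² = 1.42511×10^6 km³/s².
The Hohmann ellipse has a_t = (r₁ + r₂)/2 = 93150 km.
At r₁ the circular-orbit speed is v₁ = √(μ/r₁) = 6.446 km/s.
On the transfer ellipse at r₁, vis-viva gives v_p = √[μ(2/r₁ − 1/a_t)] = 8.234 km/s.
First burn Δv₁ = |v_p − v₁| = 1.788 km/s.
Circular speed at r₂: v₂ = √(μ/r₂) = 3.062 km/s.
Transfer-orbit speed at r₂: v_a = √[μ(2/r₂ − 1/a_t)] = 1.858 km/s.
Second burn Δv₂ = |v₂ − v_a| = 1.204 km/s.
Δv = Δv₁ + Δv₂ = 1.788 + 1.204 = 2.992 km/s.

Δv = 2.99 km/s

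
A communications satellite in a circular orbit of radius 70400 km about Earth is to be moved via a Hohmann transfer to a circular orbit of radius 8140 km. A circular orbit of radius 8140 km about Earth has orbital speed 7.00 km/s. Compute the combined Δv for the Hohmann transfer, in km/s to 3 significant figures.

Δv = 3.67 km/s

From the circular-orbit relation v² = μ/r at r = 8140 km: μ = v²r = (7.00)² × 8140 = 3.98860×10^5 km³/s².
Transfer-ellipse semi-major axis a_t = (r₁ + r₂)/2 = (70400 + 8140)/2 = 39270 km.
Circular speed at r₁: v₁ = √(μ/r₁) = √(3.98860×10^5/70400) = 2.3803 km/s.
Transfer-orbit speed at r₁ (vis-viva equation): v_a = √[μ(2/r₁ − 1/a_t)] = 1.0837 km/s.
First burn Δv₁ = |v_a − v₁| = 1.297 km/s.
Circular speed at r₂: v₂ = √(μ/r₂) = 7.000 km/s.
Transfer-orbit speed at r₂: v_p = √[μ(2/r₂ − 1/a_t)] = 9.372 km/s.
Second burn Δv₂ = |v₂ − v_p| = 2.372 km/s.
Total Δv = Δv₁ + Δv₂ = 3.669 km/s.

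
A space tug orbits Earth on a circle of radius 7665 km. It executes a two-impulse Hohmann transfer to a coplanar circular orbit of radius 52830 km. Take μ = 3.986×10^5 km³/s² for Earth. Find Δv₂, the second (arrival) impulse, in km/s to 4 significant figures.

Δv₂ = 1.364 km/s

Semi-major axis of the transfer orbit: a_t = (7665 + 52830)/2 = 30247.5 km.
On the circular orbit at r = 52830 km, v_c = √(μ/r) = 2.747 km/s.
Transfer-orbit speed at the same r (vis-viva, a = a_t): v_t = √[μ(2/r − 1/a_t)] = 1.383 km/s.
Δv₂ = |v_t − v_c| = |1.383 − 2.747| = 1.364 km/s.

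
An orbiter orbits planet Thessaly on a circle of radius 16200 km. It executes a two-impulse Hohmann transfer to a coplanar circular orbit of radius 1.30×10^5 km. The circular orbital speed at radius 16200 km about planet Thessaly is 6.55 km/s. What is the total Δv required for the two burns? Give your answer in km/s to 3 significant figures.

Δv = 3.41 km/s

From the circular-orbit relation v² = μ/r at r = 16200 km: μ = v²r = (6.55)² × 16200 = 6.95020×10^5 km³/s².
Transfer-ellipse semi-major axis a_t = (r₁ + r₂)/2 = (16200 + 1.300×10^5)/2 = 73100 km.
At r₁ the circular-orbit speed is v₁ = √(μ/r₁) = 6.550 km/s.
On the transfer ellipse at r₁, vis-viva gives v_p = √[μ(2/r₁ − 1/a_t)] = 8.735 km/s.
First burn Δv₁ = |v_p − v₁| = 2.185 km/s.
Circular speed at r₂: v₂ = √(μ/r₂) = 2.312 km/s.
Transfer-orbit speed at r₂: v_a = √[μ(2/r₂ − 1/a_t)] = 1.088 km/s.
Second burn Δv₂ = |v₂ − v_a| = 1.224 km/s.
Total Δv = Δv₁ + Δv₂ = 3.409 km/s.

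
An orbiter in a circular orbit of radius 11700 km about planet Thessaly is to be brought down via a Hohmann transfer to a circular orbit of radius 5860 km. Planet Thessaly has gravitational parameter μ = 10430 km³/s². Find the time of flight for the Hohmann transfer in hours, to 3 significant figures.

t = 7.03 hours

Transfer-ellipse semi-major axis a_t = (r₁ + r₂)/2 = (11700 + 5860)/2 = 8780 km.
By Kepler's third law the transfer-orbit period is T = 2π√(a_t³/μ), so t = T/2 = 25310 s.
Converting: 25310 s ÷ 3600 s/hour = 7.03 hours.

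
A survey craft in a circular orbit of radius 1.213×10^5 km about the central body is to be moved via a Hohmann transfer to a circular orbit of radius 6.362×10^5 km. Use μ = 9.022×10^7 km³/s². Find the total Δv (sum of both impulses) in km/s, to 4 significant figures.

Transfer-ellipse semi-major axis a_t = (r₁ + r₂)/2 = (1.213×10^5 + 6.362×10^5)/2 = 3.7875×10^5 km.
Circular speed at r₁: v₁ = √(μ/r₁) = √(9.022×10^7/1.213×10^5) = 27.272 km/s.
Transfer-orbit speed at r₁ (vis-viva equation): v_p = √[μ(2/r₁ − 1/a_t)] = 35.346 km/s.
First burn Δv₁ = |v_p − v₁| = 8.074 km/s.
Circular speed at r₂: v₂ = √(μ/r₂) = 11.908 km/s.
Transfer-orbit speed at r₂: v_a = √[μ(2/r₂ − 1/a_t)] = 6.7392 km/s.
Second burn Δv₂ = |v₂ − v_a| = 5.169 km/s.
Total Δv = Δv₁ + Δv₂ = 13.24 km/s.

Δv = 13.24 km/s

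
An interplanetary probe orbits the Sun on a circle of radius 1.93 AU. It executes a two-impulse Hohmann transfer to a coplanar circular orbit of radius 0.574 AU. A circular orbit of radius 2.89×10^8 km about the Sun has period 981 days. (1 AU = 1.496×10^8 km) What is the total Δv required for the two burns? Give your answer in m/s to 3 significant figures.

Δv = 16400 m/s

From Kepler's third law T² = 4π²r³/μ at r = 2.89×10^8 km, T = 981 days = 981 × 86400 s = 8.47584×10^7 s: μ = 4π²r³/T² = 1.32644×10^11 km³/s².
In km: r₁ = 1.93 × 1.496×10^8 = 2.88728×10^8 km; r₂ = 0.574 × 1.496×10^8 = 8.58704×10^7 km.
Semi-major axis of the transfer orbit: a_t = (2.88728×10^8 + 8.58704×10^7)/2 = 1.872992×10^8 km.
At r₁ the circular-orbit speed is v₁ = √(μ/r₁) = 21.434 km/s.
On the transfer ellipse at r₁, vis-viva equation gives v_a = √[μ(2/r₁ − 1/a_t)] = 14.513 km/s.
First burn Δv₁ = |v_a − v₁| = 6.921 km/s.
Circular speed at r₂: v₂ = √(μ/r₂) = 39.303 km/s.
Transfer-orbit speed at r₂: v_p = √[μ(2/r₂ − 1/a_t)] = 48.798 km/s.
Second burn Δv₂ = |v₂ − v_p| = 9.495 km/s.
Total Δv = Δv₁ + Δv₂ = 16.42 km/s.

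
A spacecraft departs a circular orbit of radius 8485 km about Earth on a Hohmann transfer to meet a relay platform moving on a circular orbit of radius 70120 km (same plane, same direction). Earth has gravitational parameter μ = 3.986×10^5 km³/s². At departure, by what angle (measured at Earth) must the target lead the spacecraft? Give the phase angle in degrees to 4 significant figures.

φ = 104.5°

The Hohmann ellipse has a_t = (r₁ + r₂)/2 = 39302.5 km.
The half-period of the transfer ellipse is t = π√(a_t³/μ) = 38771 s.
The target's mean motion on its circular orbit is ω₂ = √(μ/r₂³) = 3.4002×10^-5 rad/s.
Angle swept by the target during transfer: ω₂·t = 1.3183 rad = 75.53°.
The spacecraft traverses 180° on the transfer ellipse, so the target must lead by 180° − 75.53° = 104.5°.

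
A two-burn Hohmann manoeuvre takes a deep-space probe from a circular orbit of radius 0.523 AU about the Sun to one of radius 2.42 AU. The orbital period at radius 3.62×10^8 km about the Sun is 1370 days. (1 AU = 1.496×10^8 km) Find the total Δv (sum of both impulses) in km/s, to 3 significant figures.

Δv = 19.4 km/s

From Kepler's third law T² = 4π²r³/μ at r = 3.62×10^8 km, T = 1370 days = 1370 × 86400 s = 1.18368×10^8 s: μ = 4π²r³/T² = 1.33665×10^11 km³/s².
In km: r₁ = 0.523 × 1.496×10^8 = 7.82408×10^7 km; r₂ = 2.42 × 1.496×10^8 = 3.62032×10^8 km.
Transfer-ellipse semi-major axis a_t = (r₁ + r₂)/2 = (7.82408×10^7 + 3.62032×10^8)/2 = 2.201364×10^8 km.
Circular speed at r₁: v₁ = √(μ/r₁) = √(1.33665×10^11/7.82408×10^7) = 41.333 km/s.
On the transfer ellipse at r₁, vis-viva gives v_p = √[μ(2/r₁ − 1/a_t)] = 53.005 km/s.
First burn Δv₁ = |v_p − v₁| = 11.67 km/s.
At r₂, v₂ = √(μ/r₂) = 19.21476 km/s.
Transfer-orbit speed at r₂: v_a = √[μ(2/r₂ − 1/a_t)] = 11.45528 km/s.
Second burn Δv₂ = |v₂ − v_a| = 7.759 km/s.
Total Δv = Δv₁ + Δv₂ = 19.43 km/s.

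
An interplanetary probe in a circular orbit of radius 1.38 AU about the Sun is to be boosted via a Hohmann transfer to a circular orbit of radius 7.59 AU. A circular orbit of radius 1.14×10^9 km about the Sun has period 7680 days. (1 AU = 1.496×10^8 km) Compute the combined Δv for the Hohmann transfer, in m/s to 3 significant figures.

Δv = 12400 m/s

From Kepler's third law T² = 4π²r³/μ at r = 1.14×10^9 km, T = 7680 days = 7680 × 86400 s = 6.63552×10^8 s: μ = 4π²r³/T² = 1.32839×10^11 km³/s².
In km: r₁ = 1.38 × 1.496×10^8 = 2.06448×10^8 km; r₂ = 7.59 × 1.496×10^8 = 1.135464×10^9 km.
Transfer-ellipse semi-major axis a_t = (r₁ + r₂)/2 = (2.06448×10^8 + 1.135464×10^9)/2 = 6.70956×10^8 km.
Circular speed at r₁: v₁ = √(μ/r₁) = √(1.32839×10^11/2.06448×10^8) = 25.3663 km/s.
On the transfer ellipse at r₁, v² = μ(2/r − 1/a) gives v_p = √[μ(2/r₁ − 1/a_t)] = 32.9987 km/s.
First burn Δv₁ = |v_p − v₁| = 7.632 km/s.
Circular speed at r₂: v₂ = √(μ/r₂) = 10.816 km/s.
Transfer-orbit speed at r₂: v_a = √[μ(2/r₂ − 1/a_t)] = 5.9998 km/s.
Second burn Δv₂ = |v₂ − v_a| = 4.816 km/s.
Δv = Δv₁ + Δv₂ = 7.632 + 4.816 = 12.45 km/s.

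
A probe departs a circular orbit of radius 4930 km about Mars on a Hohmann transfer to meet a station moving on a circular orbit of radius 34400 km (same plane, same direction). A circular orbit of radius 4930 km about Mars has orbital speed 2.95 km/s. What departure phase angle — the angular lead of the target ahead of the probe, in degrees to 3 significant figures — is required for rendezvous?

From the circular-orbit relation v² = μ/r at r = 4930 km: μ = v²r = (2.95)² × 4930 = 42903.3 km³/s².
Semi-major axis of the transfer orbit: a_t = (4930 + 34400)/2 = 19665 km.
Transfer time t = π√(a_t³/μ) = 41825.9 s.
The target's mean motion on its circular orbit is ω₂ = √(μ/r₂³) = 3.24644×10^-5 rad/s.
Angle swept by the target during transfer: ω₂·t = 1.3579 rad = 77.80°.
The probe traverses 180° on the transfer ellipse, so the target must lead by 180° − 77.80° = 102°.

φ = 102°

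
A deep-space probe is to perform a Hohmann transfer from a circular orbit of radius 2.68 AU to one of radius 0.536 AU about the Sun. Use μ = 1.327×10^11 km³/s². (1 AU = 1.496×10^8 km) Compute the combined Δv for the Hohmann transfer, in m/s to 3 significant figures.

Δv = 19500 m/s

In km: r₁ = 2.68 × 1.496×10^8 = 4.00928×10^8 km; r₂ = 0.536 × 1.496×10^8 = 8.01856×10^7 km.
Semi-major axis of the transfer orbit: a_t = (4.00928×10^8 + 8.01856×10^7)/2 = 2.405568×10^8 km.
At r₁ the circular-orbit speed is v₁ = √(μ/r₁) = 18.193 km/s.
On the transfer ellipse at r₁, vis-viva equation gives v_a = √[μ(2/r₁ − 1/a_t)] = 10.504 km/s.
First burn Δv₁ = |v_a − v₁| = 7.689 km/s.
Circular speed at r₂: v₂ = √(μ/r₂) = 40.68 km/s.
Transfer-orbit speed at r₂: v_p = √[μ(2/r₂ − 1/a_t)] = 52.52 km/s.
Second burn Δv₂ = |v₂ − v_p| = 11.84 km/s.
Δv = Δv₁ + Δv₂ = 7.689 + 11.84 = 19.53 km/s.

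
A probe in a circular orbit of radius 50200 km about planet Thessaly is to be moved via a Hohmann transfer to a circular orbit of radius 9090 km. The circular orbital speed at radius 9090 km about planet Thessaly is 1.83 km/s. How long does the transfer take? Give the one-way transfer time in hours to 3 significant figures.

From the circular-orbit relation v² = μ/r at r = 9090 km: μ = v²r = (1.83)² × 9090 = 30441.5 km³/s².
Transfer-ellipse semi-major axis a_t = (r₁ + r₂)/2 = (50200 + 9090)/2 = 29645 km.
Transfer time t = π√(a_t³/μ) = π√((29645)³ / 30441.5) = 91910 s.
Converting: 91910 s ÷ 3600 s/hour = 25.5 hours.

t = 25.5 hours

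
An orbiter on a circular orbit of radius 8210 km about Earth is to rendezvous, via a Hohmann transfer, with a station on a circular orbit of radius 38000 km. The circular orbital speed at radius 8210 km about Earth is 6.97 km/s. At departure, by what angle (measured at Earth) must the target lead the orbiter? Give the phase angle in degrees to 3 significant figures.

From the circular-orbit relation v² = μ/r at r = 8210 km: μ = v²r = (6.97)² × 8210 = 3.98849×10^5 km³/s².
The Hohmann ellipse has a_t = (r₁ + r₂)/2 = 23105 km.
Transfer time t = π√(a_t³/μ) = 17470 s.
Target angular speed ω₂ = √(μ/r₂³) = 8.526×10^-5 rad/s.
Angle swept by the target during transfer: ω₂·t = 1.4895 rad = 85.34°.
The orbiter traverses 180° on the transfer ellipse, so the target must lead by 180° − 85.34° = 94.7°.

φ = 94.7°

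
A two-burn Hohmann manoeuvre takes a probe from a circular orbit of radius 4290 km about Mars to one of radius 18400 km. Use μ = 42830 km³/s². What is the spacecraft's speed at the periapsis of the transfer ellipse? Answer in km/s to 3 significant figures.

The Hohmann ellipse has a_t = (r₁ + r₂)/2 = 11345 km.
At periapsis, r = 4290 km.
From the vis-viva equation, v = √[μ(2/r − 1/a_t)] = 4.024 km/s.

v = 4.02 km/s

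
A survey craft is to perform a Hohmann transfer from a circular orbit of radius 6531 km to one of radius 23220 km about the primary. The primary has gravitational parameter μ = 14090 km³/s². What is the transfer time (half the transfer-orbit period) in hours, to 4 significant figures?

t = 13.34 hours

The Hohmann ellipse has a_t = (r₁ + r₂)/2 = 14875.5 km.
Half the transfer-orbit period gives t = π√(a_t³/μ) = 48020 s.
Converting: 48020 s ÷ 3600 s/hour = 13.34 hours.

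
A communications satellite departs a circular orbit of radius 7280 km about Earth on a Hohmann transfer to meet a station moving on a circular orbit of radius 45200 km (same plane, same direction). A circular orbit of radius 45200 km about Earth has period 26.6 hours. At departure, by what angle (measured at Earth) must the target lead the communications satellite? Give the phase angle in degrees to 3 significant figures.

φ = 100°

From Kepler's third law T² = 4π²r³/μ at r = 45200 km, T = 26.6 hours = 26.6 × 3600 s = 95760 s: μ = 4π²r³/T² = 3.97564×10^5 km³/s².
Transfer-ellipse semi-major axis a_t = (r₁ + r₂)/2 = (7280 + 45200)/2 = 26240 km.
Transfer time t = π√(a_t³/μ) = 21180 s.
Target angular speed ω₂ = √(μ/r₂³) = 6.561×10^-5 rad/s.
Angle swept by the target during transfer: ω₂·t = 1.3896 rad = 79.62°.
Arrival is 180° from departure on the ellipse, so φ = 180° − 79.62° = 100°.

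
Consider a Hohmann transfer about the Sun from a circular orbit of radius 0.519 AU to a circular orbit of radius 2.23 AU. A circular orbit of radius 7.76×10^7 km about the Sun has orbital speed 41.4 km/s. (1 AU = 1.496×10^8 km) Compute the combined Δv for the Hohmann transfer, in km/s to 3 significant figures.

Δv = 19.0 km/s

From the circular-orbit relation v² = μ/r at r = 7.76×10^7 km: μ = v²r = (41.4)² × 7.76×10^7 = 1.33003×10^11 km³/s².
In km: r₁ = 0.519 × 1.496×10^8 = 7.76424×10^7 km; r₂ = 2.23 × 1.496×10^8 = 3.33608×10^8 km.
The Hohmann ellipse has a_t = (r₁ + r₂)/2 = 2.056252×10^8 km.
Circular speed at r₁: v₁ = √(μ/r₁) = √(1.33003×10^11/7.76424×10^7) = 41.39 km/s.
On the transfer ellipse at r₁, v² = μ(2/r − 1/a) gives v_p = √[μ(2/r₁ − 1/a_t)] = 52.72 km/s.
First burn Δv₁ = |v_p − v₁| = 11.33 km/s.
Circular speed at r₂: v₂ = √(μ/r₂) = 19.967 km/s.
Transfer-orbit speed at r₂: v_a = √[μ(2/r₂ − 1/a_t)] = 12.269 km/s.
Second burn Δv₂ = |v₂ − v_a| = 7.698 km/s.
Δv = Δv₁ + Δv₂ = 11.33 + 7.698 = 19.03 km/s.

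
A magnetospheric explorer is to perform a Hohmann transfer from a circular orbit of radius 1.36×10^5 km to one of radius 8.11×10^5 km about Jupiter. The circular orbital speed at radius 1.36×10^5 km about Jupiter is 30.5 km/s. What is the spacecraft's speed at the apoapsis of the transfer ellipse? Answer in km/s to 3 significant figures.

From the circular-orbit relation v² = μ/r at r = 1.36×10^5 km: μ = v²r = (30.5)² × 1.36×10^5 = 1.26514×10^8 km³/s².
The Hohmann ellipse has a_t = (r₁ + r₂)/2 = 4.735×10^5 km.
The apoapsis of the transfer ellipse is at r = 8.110×10^5 km.
From the vis-viva equation, v = √[μ(2/r − 1/a_t)] = 6.694 km/s.

v = 6.69 km/s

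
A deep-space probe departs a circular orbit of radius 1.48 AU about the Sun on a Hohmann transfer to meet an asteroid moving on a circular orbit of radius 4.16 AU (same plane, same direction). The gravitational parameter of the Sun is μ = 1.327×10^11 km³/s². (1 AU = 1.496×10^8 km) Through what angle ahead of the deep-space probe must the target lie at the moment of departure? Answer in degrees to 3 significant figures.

φ = 79.5°

In km: r₁ = 1.48 × 1.496×10^8 = 2.21408×10^8 km; r₂ = 4.16 × 1.496×10^8 = 6.22336×10^8 km.
Transfer-ellipse semi-major axis a_t = (r₁ + r₂)/2 = (2.21408×10^8 + 6.22336×10^8)/2 = 4.21872×10^8 km.
The half-period of the transfer ellipse is t = π√(a_t³/μ) = 7.4728×10^7 s.
The target's mean motion on its circular orbit is ω₂ = √(μ/r₂³) = 2.3464×10^-8 rad/s.
Angle swept by the target during transfer: ω₂·t = 1.7534 rad = 100.5°.
Arrival is 180° from departure on the ellipse, so φ = 180° − 100.5° = 79.5°.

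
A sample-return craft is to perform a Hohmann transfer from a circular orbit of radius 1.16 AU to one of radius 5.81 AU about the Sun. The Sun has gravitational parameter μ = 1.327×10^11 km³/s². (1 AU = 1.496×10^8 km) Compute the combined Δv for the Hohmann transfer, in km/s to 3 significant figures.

In km: r₁ = 1.16 × 1.496×10^8 = 1.73536×10^8 km; r₂ = 5.81 × 1.496×10^8 = 8.69176×10^8 km.
Transfer-ellipse semi-major axis a_t = (r₁ + r₂)/2 = (1.73536×10^8 + 8.69176×10^8)/2 = 5.21356×10^8 km.
At r₁ the circular-orbit speed is v₁ = √(μ/r₁) = 27.653 km/s.
On the transfer ellipse at r₁, v² = μ(2/r − 1/a) gives v_p = √[μ(2/r₁ − 1/a_t)] = 35.705 km/s.
First burn Δv₁ = |v_p − v₁| = 8.052 km/s.
Circular speed at r₂: v₂ = √(μ/r₂) = 12.356 km/s.
Transfer-orbit speed at r₂: v_a = √[μ(2/r₂ − 1/a_t)] = 7.1287 km/s.
Second burn Δv₂ = |v₂ − v_a| = 5.227 km/s.
Total Δv = Δv₁ + Δv₂ = 13.28 km/s.

Δv = 13.3 km/s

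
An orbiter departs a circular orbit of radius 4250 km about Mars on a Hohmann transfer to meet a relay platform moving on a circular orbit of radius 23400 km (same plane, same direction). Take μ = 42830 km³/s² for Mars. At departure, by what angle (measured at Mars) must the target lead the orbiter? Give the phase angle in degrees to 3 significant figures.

φ = 98.3°

Semi-major axis of the transfer orbit: a_t = (4250 + 23400)/2 = 13825 km.
The half-period of the transfer ellipse is t = π√(a_t³/μ) = 24676 s.
The target's mean motion on its circular orbit is ω₂ = √(μ/r₂³) = 5.7816×10^-5 rad/s.
Angle swept by the target during transfer: ω₂·t = 1.4267 rad = 81.74°.
Arrival is 180° from departure on the ellipse, so φ = 180° − 81.74° = 98.3°.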